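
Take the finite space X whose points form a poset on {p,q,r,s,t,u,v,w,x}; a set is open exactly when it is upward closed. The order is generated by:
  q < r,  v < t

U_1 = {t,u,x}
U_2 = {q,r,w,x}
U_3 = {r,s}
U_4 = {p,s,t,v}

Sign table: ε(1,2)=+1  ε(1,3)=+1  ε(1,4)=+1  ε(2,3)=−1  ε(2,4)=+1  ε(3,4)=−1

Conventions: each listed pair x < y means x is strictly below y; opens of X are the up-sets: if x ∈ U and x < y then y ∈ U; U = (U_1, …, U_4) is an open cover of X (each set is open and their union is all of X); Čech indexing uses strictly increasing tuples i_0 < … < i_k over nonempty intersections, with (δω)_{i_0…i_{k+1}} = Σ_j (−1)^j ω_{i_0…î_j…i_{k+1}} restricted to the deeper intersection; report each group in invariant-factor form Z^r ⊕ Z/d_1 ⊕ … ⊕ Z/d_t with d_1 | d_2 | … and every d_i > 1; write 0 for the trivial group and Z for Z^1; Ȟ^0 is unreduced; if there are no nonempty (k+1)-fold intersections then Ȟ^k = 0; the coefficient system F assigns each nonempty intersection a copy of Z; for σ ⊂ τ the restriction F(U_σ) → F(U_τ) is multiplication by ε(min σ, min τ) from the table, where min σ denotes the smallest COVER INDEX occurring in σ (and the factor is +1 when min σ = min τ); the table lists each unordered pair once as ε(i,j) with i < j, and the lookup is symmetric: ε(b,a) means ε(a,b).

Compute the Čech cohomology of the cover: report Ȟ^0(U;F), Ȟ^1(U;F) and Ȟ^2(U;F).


nerve simplices:
  U12={x} U14={t} U23={r} U34={s}
C dims 4,4; δ0: rk 3, SNF 1^3
degree 0: 4−3−0 = 1 → Ȟ^0 ≅ Z
degree 1: 4−0−3 = 1 → Ȟ^1 ≅ Z
degree 2: 0−0−0 = 0 → Ȟ^2 ≅ 0

Ȟ^0 = Z,  Ȟ^1 = Z,  Ȟ^2 = 0


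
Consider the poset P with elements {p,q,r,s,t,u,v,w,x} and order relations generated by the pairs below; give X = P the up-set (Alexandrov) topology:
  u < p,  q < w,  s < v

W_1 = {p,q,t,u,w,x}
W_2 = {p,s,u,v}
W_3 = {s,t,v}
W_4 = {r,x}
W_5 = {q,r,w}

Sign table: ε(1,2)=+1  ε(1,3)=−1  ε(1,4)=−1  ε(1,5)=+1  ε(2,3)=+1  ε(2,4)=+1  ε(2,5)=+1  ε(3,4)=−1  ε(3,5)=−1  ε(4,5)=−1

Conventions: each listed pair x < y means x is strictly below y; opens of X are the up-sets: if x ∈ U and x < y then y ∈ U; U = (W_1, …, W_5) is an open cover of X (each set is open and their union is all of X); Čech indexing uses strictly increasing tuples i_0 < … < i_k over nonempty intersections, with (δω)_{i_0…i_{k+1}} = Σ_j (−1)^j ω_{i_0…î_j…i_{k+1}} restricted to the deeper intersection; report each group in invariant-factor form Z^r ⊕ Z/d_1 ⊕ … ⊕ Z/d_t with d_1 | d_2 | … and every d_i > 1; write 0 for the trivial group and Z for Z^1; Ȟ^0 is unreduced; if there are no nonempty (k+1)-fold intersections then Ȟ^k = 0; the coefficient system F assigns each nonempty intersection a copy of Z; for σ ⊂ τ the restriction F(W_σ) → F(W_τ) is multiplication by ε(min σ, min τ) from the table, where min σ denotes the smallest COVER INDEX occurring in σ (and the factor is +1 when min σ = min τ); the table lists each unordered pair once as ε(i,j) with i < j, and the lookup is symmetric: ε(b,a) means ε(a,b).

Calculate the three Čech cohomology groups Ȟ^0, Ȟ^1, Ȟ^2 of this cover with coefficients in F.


nonempty intersections:
  W12={p,u} W13={t} W14={x} W15={q,w} W23={s,v} W45={r}
C dims 5,6; δ0: rk 5, SNF 1^4·2
Ȟ^0: (5−5)−0=0 ⇒ 0
Ȟ^1: (6−0)−5=1 plus torsion [2] ⇒ Z ⊕ Z/2
Ȟ^2: (0−0)−0=0 ⇒ 0

Ȟ^0(U;F) ≅ 0, Ȟ^1(U;F) ≅ Z ⊕ Z/2, Ȟ^2(U;F) ≅ 0


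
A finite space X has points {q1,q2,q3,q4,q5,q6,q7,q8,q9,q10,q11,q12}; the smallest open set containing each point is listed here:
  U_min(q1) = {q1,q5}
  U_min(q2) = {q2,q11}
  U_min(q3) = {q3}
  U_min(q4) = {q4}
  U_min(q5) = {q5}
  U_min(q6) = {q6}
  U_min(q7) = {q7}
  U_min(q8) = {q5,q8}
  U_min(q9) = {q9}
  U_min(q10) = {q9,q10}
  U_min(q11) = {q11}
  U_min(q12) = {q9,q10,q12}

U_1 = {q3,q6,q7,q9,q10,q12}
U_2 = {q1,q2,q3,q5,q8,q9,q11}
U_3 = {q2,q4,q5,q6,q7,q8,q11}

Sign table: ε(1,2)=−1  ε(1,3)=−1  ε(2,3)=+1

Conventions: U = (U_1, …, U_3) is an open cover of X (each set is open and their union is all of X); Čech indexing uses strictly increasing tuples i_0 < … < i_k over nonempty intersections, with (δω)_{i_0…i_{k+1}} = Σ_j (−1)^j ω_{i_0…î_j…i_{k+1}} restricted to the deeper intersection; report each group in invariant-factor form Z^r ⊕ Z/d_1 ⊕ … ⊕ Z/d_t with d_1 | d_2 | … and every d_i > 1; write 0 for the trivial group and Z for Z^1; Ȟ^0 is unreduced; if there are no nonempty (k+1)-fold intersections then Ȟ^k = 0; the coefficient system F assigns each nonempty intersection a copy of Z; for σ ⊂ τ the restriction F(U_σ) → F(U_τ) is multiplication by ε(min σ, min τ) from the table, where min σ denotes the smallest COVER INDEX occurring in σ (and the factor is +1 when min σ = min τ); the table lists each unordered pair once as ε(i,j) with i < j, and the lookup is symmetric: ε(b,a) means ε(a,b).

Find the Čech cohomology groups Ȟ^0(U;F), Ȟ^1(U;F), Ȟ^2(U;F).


nerve simplices:
  U12={q3,q9} U13={q6,q7} U23={q2,q5,q8,q11}
C dims 3,3; δ0: rk 2, SNF 1^2
degree 0: 3−2−0 = 1 → Ȟ^0 ≅ Z
degree 1: 3−0−2 = 1 → Ȟ^1 ≅ Z
degree 2: 0−0−0 = 0 → Ȟ^2 ≅ 0

Ȟ^0(U;F) ≅ Z,  Ȟ^1(U;F) ≅ Z,  Ȟ^2(U;F) ≅ 0


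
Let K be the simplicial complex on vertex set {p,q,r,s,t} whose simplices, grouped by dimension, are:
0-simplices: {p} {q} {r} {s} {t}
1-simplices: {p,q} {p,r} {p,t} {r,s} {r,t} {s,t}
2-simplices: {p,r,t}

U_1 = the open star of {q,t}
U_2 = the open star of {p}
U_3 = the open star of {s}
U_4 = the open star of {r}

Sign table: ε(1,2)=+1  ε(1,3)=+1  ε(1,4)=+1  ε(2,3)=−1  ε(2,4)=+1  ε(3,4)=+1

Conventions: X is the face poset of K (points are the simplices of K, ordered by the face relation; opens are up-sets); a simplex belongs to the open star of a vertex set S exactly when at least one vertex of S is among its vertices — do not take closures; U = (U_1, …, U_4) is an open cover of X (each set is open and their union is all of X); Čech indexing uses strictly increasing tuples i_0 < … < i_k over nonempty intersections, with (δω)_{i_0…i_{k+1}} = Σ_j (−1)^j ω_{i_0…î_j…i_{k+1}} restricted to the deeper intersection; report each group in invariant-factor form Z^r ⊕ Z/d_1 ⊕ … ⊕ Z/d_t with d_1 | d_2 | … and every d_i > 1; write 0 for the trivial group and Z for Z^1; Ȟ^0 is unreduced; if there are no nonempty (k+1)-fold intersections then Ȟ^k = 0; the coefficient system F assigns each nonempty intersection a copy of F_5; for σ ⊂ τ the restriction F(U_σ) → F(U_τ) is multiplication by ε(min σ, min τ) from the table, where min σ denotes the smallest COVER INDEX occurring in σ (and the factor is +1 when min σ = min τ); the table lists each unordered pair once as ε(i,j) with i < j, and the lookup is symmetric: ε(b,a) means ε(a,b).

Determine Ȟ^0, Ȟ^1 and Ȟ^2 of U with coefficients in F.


Ȟ^0 ≅ Z/5; Ȟ^1 ≅ Z/5; Ȟ^2 ≅ 0

intersection data:
  U1={{q},{t},{p,q},{p,t},{r,t},{s,t},{p,r,t}} U2={{p},{p,q},{p,r},{p,t},{p,r,t}} U3={{s},{r,s},{s,t}} U4={{r},{p,r},{r,s},{r,t},{p,r,t}}
  U12={{p,q},{p,t},{p,r,t}} U13={{s,t}} U14={{r,t},{p,r,t}} U24={{p,r},{p,r,t}} U34={{r,s}}
  U124={{p,r,t}}
C dims 4,5,1; δ0: rk_F5 3; δ1: rk_F5 1
Ȟ^0 = (4 − 3) − 0 = 1, so Ȟ^0 ≅ Z/5
Ȟ^1 = (5 − 1) − 3 = 1, so Ȟ^1 ≅ Z/5
Ȟ^2 = (1 − 0) − 1 = 0, so Ȟ^2 ≅ 0


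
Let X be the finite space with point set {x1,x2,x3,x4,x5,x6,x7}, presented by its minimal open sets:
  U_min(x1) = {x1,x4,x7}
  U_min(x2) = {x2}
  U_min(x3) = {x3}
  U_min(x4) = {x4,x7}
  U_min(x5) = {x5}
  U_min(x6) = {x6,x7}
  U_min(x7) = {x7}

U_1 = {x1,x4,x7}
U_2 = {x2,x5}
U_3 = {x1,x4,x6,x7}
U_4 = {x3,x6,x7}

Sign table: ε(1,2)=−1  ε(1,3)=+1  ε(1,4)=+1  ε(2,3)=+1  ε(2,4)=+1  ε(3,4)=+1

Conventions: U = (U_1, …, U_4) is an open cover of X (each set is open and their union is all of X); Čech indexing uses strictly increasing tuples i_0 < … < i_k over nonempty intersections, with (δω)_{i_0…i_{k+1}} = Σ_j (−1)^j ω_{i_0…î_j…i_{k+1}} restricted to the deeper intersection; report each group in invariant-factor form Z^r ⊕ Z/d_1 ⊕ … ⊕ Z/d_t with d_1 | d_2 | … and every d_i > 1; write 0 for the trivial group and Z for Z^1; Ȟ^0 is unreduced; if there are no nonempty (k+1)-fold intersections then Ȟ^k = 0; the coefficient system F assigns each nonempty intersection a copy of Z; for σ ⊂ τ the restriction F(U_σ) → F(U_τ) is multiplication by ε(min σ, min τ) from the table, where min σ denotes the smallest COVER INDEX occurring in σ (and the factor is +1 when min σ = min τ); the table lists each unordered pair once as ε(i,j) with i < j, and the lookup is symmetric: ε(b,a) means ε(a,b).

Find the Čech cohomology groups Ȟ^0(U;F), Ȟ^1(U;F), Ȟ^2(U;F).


Ȟ^0 ≅ Z^2,  Ȟ^1 ≅ 0,  Ȟ^2 ≅ 0

cover nerve:
  U13={x1,x4,x7} U14={x7} U34={x6,x7}
  U134={x7}
C dims 4,3,1; δ0: rk 2, SNF 1^2; δ1: rk 1, SNF 1^1
Ȟ^0: (4−2)−0=2 ⇒ Z^2
Ȟ^1: (3−1)−2=0 ⇒ 0
Ȟ^2: (1−0)−1=0 ⇒ 0


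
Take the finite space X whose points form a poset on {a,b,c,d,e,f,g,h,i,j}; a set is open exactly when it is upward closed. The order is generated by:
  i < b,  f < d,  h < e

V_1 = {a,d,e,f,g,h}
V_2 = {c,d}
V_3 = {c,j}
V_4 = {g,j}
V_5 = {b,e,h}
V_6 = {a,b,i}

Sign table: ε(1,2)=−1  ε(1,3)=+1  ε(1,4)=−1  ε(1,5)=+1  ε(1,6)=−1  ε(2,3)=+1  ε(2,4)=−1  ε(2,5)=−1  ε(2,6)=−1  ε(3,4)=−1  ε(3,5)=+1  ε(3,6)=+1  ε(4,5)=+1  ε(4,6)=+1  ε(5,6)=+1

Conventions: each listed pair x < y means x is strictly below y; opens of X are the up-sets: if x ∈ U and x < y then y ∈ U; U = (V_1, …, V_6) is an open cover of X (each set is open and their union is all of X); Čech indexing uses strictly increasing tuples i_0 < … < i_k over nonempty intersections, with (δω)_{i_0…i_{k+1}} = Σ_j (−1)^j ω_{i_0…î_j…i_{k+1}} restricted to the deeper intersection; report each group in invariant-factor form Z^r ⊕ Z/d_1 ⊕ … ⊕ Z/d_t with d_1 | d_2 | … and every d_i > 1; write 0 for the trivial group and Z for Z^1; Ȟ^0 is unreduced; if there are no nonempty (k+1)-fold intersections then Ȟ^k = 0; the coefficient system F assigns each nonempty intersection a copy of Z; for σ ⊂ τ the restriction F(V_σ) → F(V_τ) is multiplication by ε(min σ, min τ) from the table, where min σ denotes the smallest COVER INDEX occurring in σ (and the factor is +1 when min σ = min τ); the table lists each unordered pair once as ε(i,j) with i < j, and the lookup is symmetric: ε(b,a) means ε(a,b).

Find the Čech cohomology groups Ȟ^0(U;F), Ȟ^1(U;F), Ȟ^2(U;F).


nerve simplices:
  V12={d} V14={g} V15={e,h} V16={a} V23={c} V34={j} V56={b}
C dims 6,7; δ0: rk 6, SNF 1^5·2
degree 0: 6−6−0 = 0 → Ȟ^0 ≅ 0
degree 1: 7−0−6 = 1 plus torsion [2] → Ȟ^1 ≅ Z ⊕ Z/2
degree 2: 0−0−0 = 0 → Ȟ^2 ≅ 0

Ȟ^0 ≅ 0, Ȟ^1 ≅ Z ⊕ Z/2 and Ȟ^2 ≅ 0


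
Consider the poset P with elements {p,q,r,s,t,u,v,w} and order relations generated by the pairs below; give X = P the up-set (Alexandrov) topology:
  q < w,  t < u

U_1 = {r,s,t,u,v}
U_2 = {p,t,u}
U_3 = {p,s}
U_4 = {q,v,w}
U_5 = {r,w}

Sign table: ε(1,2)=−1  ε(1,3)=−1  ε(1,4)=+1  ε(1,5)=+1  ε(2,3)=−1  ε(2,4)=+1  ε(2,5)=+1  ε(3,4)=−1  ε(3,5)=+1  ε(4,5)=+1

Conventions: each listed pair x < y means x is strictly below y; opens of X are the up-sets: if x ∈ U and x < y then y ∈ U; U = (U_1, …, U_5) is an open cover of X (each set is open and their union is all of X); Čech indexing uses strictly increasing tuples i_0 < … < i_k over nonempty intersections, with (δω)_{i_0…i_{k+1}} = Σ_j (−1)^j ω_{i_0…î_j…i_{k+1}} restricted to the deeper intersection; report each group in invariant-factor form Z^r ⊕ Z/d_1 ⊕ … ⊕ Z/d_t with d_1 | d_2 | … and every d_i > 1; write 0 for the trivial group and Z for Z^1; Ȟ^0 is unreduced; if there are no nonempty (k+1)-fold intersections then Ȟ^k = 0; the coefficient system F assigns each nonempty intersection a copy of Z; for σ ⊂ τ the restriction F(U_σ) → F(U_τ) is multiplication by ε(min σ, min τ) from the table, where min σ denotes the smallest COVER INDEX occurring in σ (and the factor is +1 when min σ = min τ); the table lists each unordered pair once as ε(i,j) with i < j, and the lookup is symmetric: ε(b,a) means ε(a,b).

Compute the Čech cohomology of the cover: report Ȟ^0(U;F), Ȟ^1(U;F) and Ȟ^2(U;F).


intersection data:
  U12={t,u} U13={s} U14={v} U15={r} U23={p} U45={w}
C dims 5,6; δ0: rk 5, SNF 1^4·2
Ȟ^0 = (5 − 5) − 0 = 0, so Ȟ^0 ≅ 0
Ȟ^1 = (6 − 0) − 5 = 1 plus torsion [2], so Ȟ^1 ≅ Z ⊕ Z/2
Ȟ^2 = (0 − 0) − 0 = 0, so Ȟ^2 ≅ 0

Ȟ^0 ≅ 0; Ȟ^1 ≅ Z ⊕ Z/2; Ȟ^2 ≅ 0


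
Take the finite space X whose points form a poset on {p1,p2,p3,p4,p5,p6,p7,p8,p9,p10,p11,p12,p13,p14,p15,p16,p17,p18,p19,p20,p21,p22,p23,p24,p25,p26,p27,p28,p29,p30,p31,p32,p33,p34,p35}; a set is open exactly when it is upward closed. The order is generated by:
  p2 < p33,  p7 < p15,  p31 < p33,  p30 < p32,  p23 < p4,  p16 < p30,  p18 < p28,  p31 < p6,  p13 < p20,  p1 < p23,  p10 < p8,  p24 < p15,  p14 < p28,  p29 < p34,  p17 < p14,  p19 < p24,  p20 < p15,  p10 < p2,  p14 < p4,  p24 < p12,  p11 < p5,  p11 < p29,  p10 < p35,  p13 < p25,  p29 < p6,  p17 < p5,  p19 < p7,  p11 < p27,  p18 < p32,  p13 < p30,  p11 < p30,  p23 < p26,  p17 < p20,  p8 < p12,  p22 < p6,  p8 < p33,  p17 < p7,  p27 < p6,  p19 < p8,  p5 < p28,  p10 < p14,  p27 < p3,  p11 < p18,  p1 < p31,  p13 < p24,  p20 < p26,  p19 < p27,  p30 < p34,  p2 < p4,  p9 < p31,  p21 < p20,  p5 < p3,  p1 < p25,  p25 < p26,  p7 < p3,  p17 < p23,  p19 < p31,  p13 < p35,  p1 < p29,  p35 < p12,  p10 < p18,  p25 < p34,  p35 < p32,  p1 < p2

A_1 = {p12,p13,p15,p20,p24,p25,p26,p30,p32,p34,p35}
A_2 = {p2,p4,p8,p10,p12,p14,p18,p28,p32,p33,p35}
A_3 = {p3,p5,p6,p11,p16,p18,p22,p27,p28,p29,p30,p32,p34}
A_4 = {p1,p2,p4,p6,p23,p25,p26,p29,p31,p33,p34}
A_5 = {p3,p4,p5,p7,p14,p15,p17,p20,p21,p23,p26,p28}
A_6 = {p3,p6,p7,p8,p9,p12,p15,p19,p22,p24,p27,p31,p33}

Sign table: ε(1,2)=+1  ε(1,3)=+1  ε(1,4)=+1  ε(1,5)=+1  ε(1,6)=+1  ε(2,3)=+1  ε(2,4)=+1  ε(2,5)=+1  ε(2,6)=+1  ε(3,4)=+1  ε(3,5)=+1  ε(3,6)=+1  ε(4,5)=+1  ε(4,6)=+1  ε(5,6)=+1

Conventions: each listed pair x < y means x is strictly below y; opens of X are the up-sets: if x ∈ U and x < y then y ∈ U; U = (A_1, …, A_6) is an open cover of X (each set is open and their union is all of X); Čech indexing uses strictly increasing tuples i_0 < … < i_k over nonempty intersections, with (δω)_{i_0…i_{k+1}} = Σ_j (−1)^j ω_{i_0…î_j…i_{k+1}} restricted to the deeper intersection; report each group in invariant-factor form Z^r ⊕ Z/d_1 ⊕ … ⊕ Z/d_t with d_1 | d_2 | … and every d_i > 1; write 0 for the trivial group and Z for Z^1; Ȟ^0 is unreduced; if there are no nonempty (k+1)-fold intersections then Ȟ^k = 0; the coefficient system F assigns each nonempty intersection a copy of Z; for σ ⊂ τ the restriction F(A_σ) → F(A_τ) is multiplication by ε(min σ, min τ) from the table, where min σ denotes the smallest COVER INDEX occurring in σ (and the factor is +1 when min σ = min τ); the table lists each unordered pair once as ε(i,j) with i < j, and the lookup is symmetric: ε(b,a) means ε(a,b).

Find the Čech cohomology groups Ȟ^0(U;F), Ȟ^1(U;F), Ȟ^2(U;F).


nonempty intersections:
  A12={p12,p32,p35} A13={p30,p32,p34} A14={p25,p26,p34} A15={p15,p20,p26} A16={p12,p15,p24} A23={p18,p28,p32} A24={p2,p4,p33} A25={p4,p14,p28} A26={p8,p12,p33} A34={p6,p29,p34} A35={p3,p5,p28} A36={p3,p6,p22,p27} A45={p4,p23,p26} A46={p6,p31,p33} A56={p3,p7,p15}
  A123={p32} A126={p12} A134={p34} A145={p26} A156={p15} A235={p28} A245={p4} A246={p33} A346={p6} A356={p3}
C dims 6,15,10; δ0: rk 5, SNF 1^5; δ1: rk 10, SNF 1^9·2
Ȟ^0: (6−5)−0=1 ⇒ Z
Ȟ^1: (15−10)−5=0 ⇒ 0
Ȟ^2: (10−0)−10=0 plus torsion [2] ⇒ Z/2

Ȟ^0(U;F) ≅ Z; Ȟ^1(U;F) ≅ 0; Ȟ^2(U;F) ≅ Z/2


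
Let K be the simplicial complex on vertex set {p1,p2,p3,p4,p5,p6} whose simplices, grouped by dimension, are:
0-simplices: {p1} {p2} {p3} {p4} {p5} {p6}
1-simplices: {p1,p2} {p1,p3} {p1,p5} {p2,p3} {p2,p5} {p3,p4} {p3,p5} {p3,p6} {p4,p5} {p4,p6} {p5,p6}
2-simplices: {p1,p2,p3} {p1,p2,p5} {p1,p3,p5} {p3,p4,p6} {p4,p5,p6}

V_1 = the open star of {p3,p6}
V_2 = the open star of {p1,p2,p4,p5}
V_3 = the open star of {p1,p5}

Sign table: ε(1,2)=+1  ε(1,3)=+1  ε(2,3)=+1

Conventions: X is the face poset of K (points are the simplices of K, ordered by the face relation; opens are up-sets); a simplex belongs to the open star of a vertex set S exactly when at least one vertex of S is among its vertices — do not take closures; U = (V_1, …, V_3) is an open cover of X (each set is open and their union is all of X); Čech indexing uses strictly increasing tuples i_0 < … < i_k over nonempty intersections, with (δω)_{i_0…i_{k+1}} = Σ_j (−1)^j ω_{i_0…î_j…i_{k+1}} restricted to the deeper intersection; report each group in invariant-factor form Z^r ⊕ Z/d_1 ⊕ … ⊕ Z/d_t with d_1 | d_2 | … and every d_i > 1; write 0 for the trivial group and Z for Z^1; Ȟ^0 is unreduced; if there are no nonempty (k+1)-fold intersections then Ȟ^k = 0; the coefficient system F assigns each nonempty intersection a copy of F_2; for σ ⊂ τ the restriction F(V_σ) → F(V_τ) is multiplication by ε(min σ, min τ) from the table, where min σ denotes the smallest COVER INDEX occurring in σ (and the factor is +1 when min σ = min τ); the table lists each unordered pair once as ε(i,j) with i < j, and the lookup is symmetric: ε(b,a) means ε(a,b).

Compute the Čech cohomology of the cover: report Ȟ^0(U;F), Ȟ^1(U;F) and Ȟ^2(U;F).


nerve of the cover:
  V1={{p3},{p6},{p1,p3},{p2,p3},{p3,p4},{p3,p5},{p3,p6},{p4,p6},{p5,p6},{p1,p2,p3},{p1,p3,p5},{p3,p4,p6},{p4,p5,p6}} V2={{p1},{p2},{p4},{p5},{p1,p2},{p1,p3},{p1,p5},{p2,p3},{p2,p5},{p3,p4},{p3,p5},{p4,p5},{p4,p6},{p5,p6},{p1,p2,p3},{p1,p2,p5},{p1,p3,p5},{p3,p4,p6},{p4,p5,p6}} V3={{p1},{p5},{p1,p2},{p1,p3},{p1,p5},{p2,p5},{p3,p5},{p4,p5},{p5,p6},{p1,p2,p3},{p1,p2,p5},{p1,p3,p5},{p4,p5,p6}}
  V12={{p1,p3},{p2,p3},{p3,p4},{p3,p5},{p4,p6},{p5,p6},{p1,p2,p3},{p1,p3,p5},{p3,p4,p6},{p4,p5,p6}} V13={{p1,p3},{p3,p5},{p5,p6},{p1,p2,p3},{p1,p3,p5},{p4,p5,p6}} V23={{p1},{p5},{p1,p2},{p1,p3},{p1,p5},{p2,p5},{p3,p5},{p4,p5},{p5,p6},{p1,p2,p3},{p1,p2,p5},{p1,p3,p5},{p4,p5,p6}}
  V123={{p1,p3},{p3,p5},{p5,p6},{p1,p2,p3},{p1,p3,p5},{p4,p5,p6}}
C dims 3,3,1; δ0: rk_F2 2; δ1: rk_F2 1
Ȟ^0 = (3 − 2) − 0 = 1, so Ȟ^0 ≅ Z/2
Ȟ^1 = (3 − 1) − 2 = 0, so Ȟ^1 ≅ 0
Ȟ^2 = (1 − 0) − 1 = 0, so Ȟ^2 ≅ 0

Ȟ^0(U;F) ≅ Z/2; Ȟ^1(U;F) ≅ 0; Ȟ^2(U;F) ≅ 0


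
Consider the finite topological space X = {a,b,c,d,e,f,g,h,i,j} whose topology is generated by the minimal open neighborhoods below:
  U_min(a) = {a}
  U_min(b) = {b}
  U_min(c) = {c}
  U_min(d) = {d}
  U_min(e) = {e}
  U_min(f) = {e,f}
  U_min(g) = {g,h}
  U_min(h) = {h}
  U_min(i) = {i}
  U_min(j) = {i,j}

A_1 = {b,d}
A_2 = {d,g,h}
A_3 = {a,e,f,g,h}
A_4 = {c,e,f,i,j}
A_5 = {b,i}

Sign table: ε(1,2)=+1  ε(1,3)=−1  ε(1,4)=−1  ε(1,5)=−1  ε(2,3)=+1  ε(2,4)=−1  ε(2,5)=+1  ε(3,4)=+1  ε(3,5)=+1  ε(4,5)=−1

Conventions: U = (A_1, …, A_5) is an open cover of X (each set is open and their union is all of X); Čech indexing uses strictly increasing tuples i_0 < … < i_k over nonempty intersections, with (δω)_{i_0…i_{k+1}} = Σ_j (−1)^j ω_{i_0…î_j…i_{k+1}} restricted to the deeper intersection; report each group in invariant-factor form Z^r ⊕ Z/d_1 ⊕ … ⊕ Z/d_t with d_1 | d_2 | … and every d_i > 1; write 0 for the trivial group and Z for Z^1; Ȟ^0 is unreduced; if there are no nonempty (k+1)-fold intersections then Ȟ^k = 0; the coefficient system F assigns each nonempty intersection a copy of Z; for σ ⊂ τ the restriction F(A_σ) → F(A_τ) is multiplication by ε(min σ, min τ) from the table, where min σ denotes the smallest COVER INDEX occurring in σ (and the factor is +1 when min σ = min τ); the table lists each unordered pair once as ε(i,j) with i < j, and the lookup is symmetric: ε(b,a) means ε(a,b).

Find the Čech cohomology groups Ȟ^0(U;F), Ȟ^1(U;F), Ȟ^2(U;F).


nerve of the cover:
  A12={d} A15={b} A23={g,h} A34={e,f} A45={i}
C dims 5,5; δ0: rk 4, SNF 1^4
Ȟ^0 = (5 − 4) − 0 = 1, so Ȟ^0 ≅ Z
Ȟ^1 = (5 − 0) − 4 = 1, so Ȟ^1 ≅ Z
Ȟ^2 = (0 − 0) − 0 = 0, so Ȟ^2 ≅ 0

Ȟ^0 ≅ Z, Ȟ^1 ≅ Z, Ȟ^2 ≅ 0


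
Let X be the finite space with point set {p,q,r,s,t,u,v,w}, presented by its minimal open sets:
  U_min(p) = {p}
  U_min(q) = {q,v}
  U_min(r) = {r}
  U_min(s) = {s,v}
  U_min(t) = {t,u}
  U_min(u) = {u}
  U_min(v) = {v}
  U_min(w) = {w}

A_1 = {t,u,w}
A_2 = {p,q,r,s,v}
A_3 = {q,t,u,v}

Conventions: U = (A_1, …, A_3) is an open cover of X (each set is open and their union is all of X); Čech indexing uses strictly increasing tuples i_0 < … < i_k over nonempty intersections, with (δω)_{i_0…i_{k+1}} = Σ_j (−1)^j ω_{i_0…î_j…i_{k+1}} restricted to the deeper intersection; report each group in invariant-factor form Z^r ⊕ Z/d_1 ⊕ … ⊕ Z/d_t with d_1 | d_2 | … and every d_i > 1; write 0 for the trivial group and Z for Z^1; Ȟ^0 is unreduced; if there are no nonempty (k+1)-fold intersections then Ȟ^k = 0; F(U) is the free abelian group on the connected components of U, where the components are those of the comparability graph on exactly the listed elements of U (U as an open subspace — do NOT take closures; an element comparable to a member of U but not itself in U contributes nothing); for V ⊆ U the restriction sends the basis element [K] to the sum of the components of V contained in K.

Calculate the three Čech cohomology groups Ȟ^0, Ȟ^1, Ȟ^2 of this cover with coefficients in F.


nonempty overlaps:
  A13={t,u} A23={q,v}
components per intersection:
  A1: {t,u} {w}
  A2: {p} {q,s,v} {r}
  A3: {q,v} {t,u}
  A13: {t,u}
  A23: {q,v}
C dims 7,2; δ0: rk 2, SNF 1^2
degree 0: 7−2−0 = 5 → Ȟ^0 ≅ Z^5
degree 1: 2−0−2 = 0 → Ȟ^1 ≅ 0
degree 2: 0−0−0 = 0 → Ȟ^2 ≅ 0

Ȟ^0 = Z^5; Ȟ^1 = 0; Ȟ^2 = 0


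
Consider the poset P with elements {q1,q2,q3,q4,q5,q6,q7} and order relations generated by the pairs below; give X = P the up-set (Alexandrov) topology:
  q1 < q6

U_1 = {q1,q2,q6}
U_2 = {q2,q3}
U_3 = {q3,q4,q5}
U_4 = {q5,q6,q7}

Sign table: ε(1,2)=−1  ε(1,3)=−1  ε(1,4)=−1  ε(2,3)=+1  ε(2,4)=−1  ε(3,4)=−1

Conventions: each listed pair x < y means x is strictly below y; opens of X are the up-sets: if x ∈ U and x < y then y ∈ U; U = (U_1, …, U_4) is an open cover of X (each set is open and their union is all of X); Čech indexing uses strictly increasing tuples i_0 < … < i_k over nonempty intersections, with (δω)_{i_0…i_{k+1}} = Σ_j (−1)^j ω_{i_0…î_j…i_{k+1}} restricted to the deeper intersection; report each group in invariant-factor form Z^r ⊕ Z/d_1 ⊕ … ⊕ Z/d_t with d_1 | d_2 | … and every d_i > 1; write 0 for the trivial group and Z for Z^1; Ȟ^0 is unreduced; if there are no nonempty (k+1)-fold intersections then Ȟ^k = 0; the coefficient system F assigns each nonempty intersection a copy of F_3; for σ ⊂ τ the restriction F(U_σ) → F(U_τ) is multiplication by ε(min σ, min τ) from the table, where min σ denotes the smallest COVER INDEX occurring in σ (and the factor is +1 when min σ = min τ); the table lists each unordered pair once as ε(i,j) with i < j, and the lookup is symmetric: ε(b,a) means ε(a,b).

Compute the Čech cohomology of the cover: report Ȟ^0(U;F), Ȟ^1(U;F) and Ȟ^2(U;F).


Ȟ^0 = 0, Ȟ^1 = 0 and Ȟ^2 = 0

nonempty overlaps:
  U12={q2} U14={q6} U23={q3} U34={q5}
C dims 4,4; δ0: rk_F3 4
degree 0: 4−4−0 = 0 → Ȟ^0 ≅ 0
degree 1: 4−0−4 = 0 → Ȟ^1 ≅ 0
degree 2: 0−0−0 = 0 → Ȟ^2 ≅ 0


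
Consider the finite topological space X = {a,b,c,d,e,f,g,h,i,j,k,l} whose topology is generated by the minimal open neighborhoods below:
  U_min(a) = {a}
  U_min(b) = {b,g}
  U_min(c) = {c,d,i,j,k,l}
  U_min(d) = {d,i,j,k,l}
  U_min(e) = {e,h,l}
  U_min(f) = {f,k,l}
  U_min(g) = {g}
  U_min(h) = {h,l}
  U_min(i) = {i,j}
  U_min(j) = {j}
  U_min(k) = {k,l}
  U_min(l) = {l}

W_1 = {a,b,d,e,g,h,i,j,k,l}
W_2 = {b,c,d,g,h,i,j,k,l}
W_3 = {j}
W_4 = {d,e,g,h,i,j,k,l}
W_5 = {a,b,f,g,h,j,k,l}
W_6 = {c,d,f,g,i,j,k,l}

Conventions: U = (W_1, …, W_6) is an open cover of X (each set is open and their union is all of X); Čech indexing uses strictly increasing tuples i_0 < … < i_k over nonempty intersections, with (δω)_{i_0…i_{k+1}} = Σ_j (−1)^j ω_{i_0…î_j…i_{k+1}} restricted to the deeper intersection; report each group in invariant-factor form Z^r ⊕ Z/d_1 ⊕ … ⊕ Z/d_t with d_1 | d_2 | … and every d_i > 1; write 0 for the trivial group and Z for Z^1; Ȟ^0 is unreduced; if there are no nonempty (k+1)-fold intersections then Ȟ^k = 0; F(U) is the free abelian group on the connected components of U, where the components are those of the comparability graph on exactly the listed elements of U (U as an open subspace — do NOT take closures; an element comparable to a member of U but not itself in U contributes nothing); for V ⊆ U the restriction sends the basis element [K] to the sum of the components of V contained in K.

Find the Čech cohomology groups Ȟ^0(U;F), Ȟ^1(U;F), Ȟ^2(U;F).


Ȟ^0 ≅ Z^3, Ȟ^1 ≅ 0 and Ȟ^2 ≅ 0

cover nerve:
  W12={b,d,g,h,i,j,k,l} W13={j} W14={d,e,g,h,i,j,k,l} W15={a,b,g,h,j,k,l} W16={d,g,i,j,k,l} W23={j} W24={d,g,h,i,j,k,l} W25={b,g,h,j,k,l} W26={c,d,g,i,j,k,l} W34={j} W35={j} W36={j} W45={g,h,j,k,l} W46={d,g,i,j,k,l} W56={f,g,j,k,l}
  W123={j} W124={d,g,h,i,j,k,l} W125={b,g,h,j,k,l} W126={d,g,i,j,k,l} W134={j} W135={j} W136={j} W145={g,h,j,k,l} W146={d,g,i,j,k,l} W156={g,j,k,l} W234={j} W235={j} W236={j} W245={g,h,j,k,l} W246={d,g,i,j,k,l} W256={g,j,k,l} W345={j} W346={j} W356={j} W456={g,j,k,l}
  W1234={j} W1235={j} W1236={j} W1245={g,h,j,k,l} W1246={d,g,i,j,k,l} W1256={g,j,k,l} W1345={j} W1346={j} W1356={j} W1456={g,j,k,l} W2345={j} W2346={j} W2356={j} W2456={g,j,k,l} W3456={j}
  W12345={j} W12346={j} W12356={j} W12456={g,j,k,l} W13456={j} W23456={j}
  W123456={j}
components per intersection:
  W1: {a} {b,g} {d,e,h,i,j,k,l}
  W2: {b,g} {c,d,h,i,j,k,l}
  W3: {j}
  W4: {d,e,h,i,j,k,l} {g}
  W5: {a} {b,g} {f,h,k,l} {j}
  W6: {c,d,f,i,j,k,l} {g}
  W12: {b,g} {d,h,i,j,k,l}
  W13: {j}
  W14: {d,e,h,i,j,k,l} {g}
  W15: {a} {b,g} {h,k,l} {j}
  W16: {d,i,j,k,l} {g}
  W23: {j}
  W24: {d,h,i,j,k,l} {g}
  W25: {b,g} {h,k,l} {j}
  W26: {c,d,i,j,k,l} {g}
  W34: {j}
  W35: {j}
  W36: {j}
  W45: {g} {h,k,l} {j}
  W46: {d,i,j,k,l} {g}
  W56: {f,k,l} {g} {j}
  W123: {j}
  W124: {d,h,i,j,k,l} {g}
  W125: {b,g} {h,k,l} {j}
  W126: {d,i,j,k,l} {g}
  W134: {j}
  W135: {j}
  W136: {j}
  W145: {g} {h,k,l} {j}
  W146: {d,i,j,k,l} {g}
  W156: {g} {j} {k,l}
  W234: {j}
  W235: {j}
  W236: {j}
  W245: {g} {h,k,l} {j}
  W246: {d,i,j,k,l} {g}
  W256: {g} {j} {k,l}
  W345: {j}
  W346: {j}
  W356: {j}
  W456: {g} {j} {k,l}
  W1234: {j}
  W1235: {j}
  W1236: {j}
  W1245: {g} {h,k,l} {j}
  W1246: {d,i,j,k,l} {g}
  W1256: {g} {j} {k,l}
  W1345: {j}
  W1346: {j}
  W1356: {j}
  W1456: {g} {j} {k,l}
  W2345: {j}
  W2346: {j}
  W2356: {j}
  W2456: {g} {j} {k,l}
  W3456: {j}
  W12345: {j}
  W12346: {j}
  W12356: {j}
  W12456: {g} {j} {k,l}
  W13456: {j}
  W23456: {j}
  W123456: {j}
C dims 14,30,36,24; δ0: rk 11, SNF 1^11; δ1: rk 19, SNF 1^19; δ2: rk 17, SNF 1^17
Ȟ^0: (14−11)−0=3 ⇒ Z^3
Ȟ^1: (30−19)−11=0 ⇒ 0
Ȟ^2: (36−17)−19=0 ⇒ 0


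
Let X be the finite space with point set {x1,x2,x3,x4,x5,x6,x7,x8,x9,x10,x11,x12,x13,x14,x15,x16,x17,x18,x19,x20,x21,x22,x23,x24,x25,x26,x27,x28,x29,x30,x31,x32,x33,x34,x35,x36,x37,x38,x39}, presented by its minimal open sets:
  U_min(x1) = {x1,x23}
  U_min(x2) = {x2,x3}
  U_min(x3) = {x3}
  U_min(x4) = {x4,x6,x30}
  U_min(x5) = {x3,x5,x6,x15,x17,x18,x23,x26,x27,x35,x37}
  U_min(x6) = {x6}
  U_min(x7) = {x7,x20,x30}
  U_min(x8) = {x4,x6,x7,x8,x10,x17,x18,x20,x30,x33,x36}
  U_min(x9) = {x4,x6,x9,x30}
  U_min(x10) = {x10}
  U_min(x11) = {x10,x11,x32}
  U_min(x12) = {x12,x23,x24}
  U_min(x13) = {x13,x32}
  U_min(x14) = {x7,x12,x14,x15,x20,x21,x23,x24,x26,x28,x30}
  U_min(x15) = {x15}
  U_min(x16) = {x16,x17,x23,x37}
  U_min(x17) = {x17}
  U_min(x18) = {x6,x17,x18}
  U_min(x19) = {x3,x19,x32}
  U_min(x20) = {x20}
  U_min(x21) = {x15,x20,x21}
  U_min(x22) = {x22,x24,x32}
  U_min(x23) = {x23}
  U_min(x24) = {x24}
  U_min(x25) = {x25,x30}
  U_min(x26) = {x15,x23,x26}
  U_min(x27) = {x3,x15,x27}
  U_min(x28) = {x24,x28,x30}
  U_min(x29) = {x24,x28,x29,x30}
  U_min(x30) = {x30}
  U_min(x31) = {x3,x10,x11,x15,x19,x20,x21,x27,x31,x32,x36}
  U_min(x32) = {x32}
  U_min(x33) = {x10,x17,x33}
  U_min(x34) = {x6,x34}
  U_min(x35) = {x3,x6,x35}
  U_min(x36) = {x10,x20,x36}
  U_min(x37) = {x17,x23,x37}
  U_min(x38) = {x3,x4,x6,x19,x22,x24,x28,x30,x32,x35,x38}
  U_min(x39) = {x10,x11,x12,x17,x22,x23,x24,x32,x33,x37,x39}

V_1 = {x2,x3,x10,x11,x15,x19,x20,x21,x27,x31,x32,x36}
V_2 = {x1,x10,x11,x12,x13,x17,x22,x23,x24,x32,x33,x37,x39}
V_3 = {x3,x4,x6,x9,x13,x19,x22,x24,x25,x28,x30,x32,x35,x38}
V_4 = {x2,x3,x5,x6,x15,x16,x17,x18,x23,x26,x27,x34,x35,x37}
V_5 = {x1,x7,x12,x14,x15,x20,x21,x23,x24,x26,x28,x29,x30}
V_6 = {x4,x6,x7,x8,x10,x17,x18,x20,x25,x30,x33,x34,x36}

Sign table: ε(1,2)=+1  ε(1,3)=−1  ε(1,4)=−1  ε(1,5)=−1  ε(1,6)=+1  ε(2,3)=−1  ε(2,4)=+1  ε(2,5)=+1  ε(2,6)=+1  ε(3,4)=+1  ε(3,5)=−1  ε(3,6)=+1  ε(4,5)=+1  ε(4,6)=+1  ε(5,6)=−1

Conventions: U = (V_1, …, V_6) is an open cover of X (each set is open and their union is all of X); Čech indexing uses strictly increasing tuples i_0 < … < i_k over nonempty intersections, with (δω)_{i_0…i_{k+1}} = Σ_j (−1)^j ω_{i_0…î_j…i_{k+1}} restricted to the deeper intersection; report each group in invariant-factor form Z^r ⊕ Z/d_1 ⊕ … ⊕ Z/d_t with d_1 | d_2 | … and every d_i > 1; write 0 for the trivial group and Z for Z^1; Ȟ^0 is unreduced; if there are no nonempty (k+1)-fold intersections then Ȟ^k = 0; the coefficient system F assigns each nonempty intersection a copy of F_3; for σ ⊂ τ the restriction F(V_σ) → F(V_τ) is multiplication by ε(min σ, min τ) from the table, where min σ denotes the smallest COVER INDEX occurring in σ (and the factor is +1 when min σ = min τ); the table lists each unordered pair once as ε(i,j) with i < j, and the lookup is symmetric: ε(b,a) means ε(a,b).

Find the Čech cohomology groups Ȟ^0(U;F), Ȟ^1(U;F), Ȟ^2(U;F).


Ȟ^0 = 0, Ȟ^1 = 0 and Ȟ^2 = Z/3

cover nerve:
  V12={x10,x11,x32} V13={x3,x19,x32} V14={x2,x3,x15,x27} V15={x15,x20,x21} V16={x10,x20,x36} V23={x13,x22,x24,x32} V24={x17,x23,x37} V25={x1,x12,x23,x24} V26={x10,x17,x33} V34={x3,x6,x35} V35={x24,x28,x30} V36={x4,x6,x25,x30} V45={x15,x23,x26} V46={x6,x17,x18,x34} V56={x7,x20,x30}
  V123={x32} V126={x10} V134={x3} V145={x15} V156={x20} V235={x24} V245={x23} V246={x17} V346={x6} V356={x30}
C dims 6,15,10; δ0: rk_F3 6; δ1: rk_F3 9
Ȟ^0: (6−6)−0=0 ⇒ 0
Ȟ^1: (15−9)−6=0 ⇒ 0
Ȟ^2: (10−0)−9=1 ⇒ Z/3


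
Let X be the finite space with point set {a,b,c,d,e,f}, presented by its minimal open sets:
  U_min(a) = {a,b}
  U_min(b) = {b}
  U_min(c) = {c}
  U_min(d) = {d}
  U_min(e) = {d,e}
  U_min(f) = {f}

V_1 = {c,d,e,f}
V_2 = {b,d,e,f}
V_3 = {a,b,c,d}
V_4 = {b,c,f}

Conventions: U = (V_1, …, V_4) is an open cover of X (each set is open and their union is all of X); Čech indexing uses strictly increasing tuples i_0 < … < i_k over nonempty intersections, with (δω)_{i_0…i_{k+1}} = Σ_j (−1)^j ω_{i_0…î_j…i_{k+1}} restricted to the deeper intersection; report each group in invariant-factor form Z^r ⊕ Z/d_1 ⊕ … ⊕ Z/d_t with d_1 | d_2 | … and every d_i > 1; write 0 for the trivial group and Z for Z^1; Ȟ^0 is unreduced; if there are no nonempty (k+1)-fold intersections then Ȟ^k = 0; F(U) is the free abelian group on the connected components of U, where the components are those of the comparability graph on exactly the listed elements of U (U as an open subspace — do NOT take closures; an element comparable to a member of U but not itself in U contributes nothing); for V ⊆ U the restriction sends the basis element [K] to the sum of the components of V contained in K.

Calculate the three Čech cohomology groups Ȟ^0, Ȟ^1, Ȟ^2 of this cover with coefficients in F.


nonempty overlaps:
  V12={d,e,f} V13={c,d} V14={c,f} V23={b,d} V24={b,f} V34={b,c}
  V123={d} V124={f} V134={c} V234={b}
components per intersection:
  V1: {c} {d,e} {f}
  V2: {b} {d,e} {f}
  V3: {a,b} {c} {d}
  V4: {b} {c} {f}
  V12: {d,e} {f}
  V13: {c} {d}
  V14: {c} {f}
  V23: {b} {d}
  V24: {b} {f}
  V34: {b} {c}
  V123: {d}
  V124: {f}
  V134: {c}
  V234: {b}
C dims 12,12,4; δ0: rk 8, SNF 1^8; δ1: rk 4, SNF 1^4
degree 0: 12−8−0 = 4 → Ȟ^0 ≅ Z^4
degree 1: 12−4−8 = 0 → Ȟ^1 ≅ 0
degree 2: 4−0−4 = 0 → Ȟ^2 ≅ 0

Ȟ^0 ≅ Z^4, Ȟ^1 ≅ 0 and Ȟ^2 ≅ 0


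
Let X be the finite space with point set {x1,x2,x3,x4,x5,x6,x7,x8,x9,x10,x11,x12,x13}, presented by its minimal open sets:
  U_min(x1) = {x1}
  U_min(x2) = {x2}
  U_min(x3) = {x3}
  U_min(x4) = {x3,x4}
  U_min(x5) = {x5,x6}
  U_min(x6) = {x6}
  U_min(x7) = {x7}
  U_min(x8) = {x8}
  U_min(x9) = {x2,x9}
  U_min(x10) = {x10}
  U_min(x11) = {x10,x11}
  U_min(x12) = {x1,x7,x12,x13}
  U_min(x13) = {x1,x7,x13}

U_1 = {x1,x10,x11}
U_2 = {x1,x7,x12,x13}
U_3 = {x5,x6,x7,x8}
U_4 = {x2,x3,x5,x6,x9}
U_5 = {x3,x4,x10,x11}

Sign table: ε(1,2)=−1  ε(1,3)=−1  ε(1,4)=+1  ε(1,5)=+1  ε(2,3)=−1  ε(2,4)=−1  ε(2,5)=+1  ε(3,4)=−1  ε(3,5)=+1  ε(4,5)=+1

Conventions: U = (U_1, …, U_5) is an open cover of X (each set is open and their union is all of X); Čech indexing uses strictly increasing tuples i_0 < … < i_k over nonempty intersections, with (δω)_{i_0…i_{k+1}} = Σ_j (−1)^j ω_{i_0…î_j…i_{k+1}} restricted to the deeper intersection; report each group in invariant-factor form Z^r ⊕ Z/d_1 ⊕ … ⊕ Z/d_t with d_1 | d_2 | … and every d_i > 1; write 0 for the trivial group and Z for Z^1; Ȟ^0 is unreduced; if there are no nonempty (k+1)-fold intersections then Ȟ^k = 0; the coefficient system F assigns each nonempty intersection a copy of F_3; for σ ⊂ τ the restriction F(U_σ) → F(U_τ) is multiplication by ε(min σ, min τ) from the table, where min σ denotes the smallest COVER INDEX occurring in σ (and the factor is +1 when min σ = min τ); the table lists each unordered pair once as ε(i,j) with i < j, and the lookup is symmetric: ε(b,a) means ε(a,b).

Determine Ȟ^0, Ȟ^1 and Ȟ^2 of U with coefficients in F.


Ȟ^0 = 0,  Ȟ^1 = 0,  Ȟ^2 = 0

intersection data:
  U12={x1} U15={x10,x11} U23={x7} U34={x5,x6} U45={x3}
C dims 5,5; δ0: rk_F3 5
Ȟ^0 = (5 − 5) − 0 = 0, so Ȟ^0 ≅ 0
Ȟ^1 = (5 − 0) − 5 = 0, so Ȟ^1 ≅ 0
Ȟ^2 = (0 − 0) − 0 = 0, so Ȟ^2 ≅ 0


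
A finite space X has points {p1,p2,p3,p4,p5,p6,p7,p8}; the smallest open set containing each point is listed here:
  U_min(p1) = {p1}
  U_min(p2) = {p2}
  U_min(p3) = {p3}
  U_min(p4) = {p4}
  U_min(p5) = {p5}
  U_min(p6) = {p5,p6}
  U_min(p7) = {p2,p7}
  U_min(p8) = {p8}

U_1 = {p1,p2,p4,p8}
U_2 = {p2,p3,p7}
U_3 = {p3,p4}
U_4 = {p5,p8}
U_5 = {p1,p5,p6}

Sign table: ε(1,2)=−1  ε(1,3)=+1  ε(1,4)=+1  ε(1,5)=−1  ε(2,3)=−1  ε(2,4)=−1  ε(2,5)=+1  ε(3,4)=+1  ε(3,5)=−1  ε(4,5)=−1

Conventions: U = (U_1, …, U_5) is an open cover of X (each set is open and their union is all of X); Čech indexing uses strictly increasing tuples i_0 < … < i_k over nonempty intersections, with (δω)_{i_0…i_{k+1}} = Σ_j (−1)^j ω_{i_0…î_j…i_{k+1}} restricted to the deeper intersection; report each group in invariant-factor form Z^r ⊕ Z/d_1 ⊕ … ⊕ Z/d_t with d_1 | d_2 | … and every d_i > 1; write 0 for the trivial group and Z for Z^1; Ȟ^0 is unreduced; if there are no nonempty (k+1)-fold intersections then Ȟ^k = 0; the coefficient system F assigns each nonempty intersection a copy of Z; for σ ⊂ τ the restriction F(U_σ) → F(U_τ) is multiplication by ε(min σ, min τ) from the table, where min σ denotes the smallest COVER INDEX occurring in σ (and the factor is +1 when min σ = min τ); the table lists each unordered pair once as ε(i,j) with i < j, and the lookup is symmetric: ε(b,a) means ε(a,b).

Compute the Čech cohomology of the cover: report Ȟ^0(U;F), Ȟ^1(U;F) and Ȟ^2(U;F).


nerve simplices:
  U12={p2} U13={p4} U14={p8} U15={p1} U23={p3} U45={p5}
C dims 5,6; δ0: rk 4, SNF 1^4
degree 0: 5−4−0 = 1 → Ȟ^0 ≅ Z
degree 1: 6−0−4 = 2 → Ȟ^1 ≅ Z^2
degree 2: 0−0−0 = 0 → Ȟ^2 ≅ 0

Ȟ^0 = Z,  Ȟ^1 = Z^2,  Ȟ^2 = 0


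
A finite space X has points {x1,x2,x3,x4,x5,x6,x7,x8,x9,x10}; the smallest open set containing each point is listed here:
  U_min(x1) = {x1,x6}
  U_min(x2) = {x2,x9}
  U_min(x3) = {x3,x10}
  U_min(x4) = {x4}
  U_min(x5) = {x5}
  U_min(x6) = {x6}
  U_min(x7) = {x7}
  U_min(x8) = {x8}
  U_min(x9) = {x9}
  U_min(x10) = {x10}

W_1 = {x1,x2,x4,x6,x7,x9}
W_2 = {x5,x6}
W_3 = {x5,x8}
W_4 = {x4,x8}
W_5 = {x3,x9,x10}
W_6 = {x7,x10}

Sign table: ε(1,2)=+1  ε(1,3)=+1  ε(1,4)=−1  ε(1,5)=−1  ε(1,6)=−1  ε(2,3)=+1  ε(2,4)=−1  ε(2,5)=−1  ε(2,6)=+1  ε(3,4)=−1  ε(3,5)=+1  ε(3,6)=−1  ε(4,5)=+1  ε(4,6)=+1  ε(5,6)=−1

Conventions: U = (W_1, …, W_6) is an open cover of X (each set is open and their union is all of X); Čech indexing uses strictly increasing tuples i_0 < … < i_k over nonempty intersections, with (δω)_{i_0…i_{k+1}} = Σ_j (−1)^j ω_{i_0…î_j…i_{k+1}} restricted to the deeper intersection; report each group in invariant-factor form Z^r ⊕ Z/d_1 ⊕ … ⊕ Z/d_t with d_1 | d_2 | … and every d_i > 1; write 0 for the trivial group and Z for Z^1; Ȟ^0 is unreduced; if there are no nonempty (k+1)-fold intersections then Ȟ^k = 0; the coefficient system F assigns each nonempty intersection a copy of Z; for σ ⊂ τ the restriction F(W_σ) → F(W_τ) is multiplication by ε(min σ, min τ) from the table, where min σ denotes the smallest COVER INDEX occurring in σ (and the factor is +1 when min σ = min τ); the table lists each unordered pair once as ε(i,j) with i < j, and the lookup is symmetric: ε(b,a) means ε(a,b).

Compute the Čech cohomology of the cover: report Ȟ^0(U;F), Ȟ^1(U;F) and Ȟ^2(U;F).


Ȟ^0(U;F) ≅ 0; Ȟ^1(U;F) ≅ Z ⊕ Z/2; Ȟ^2(U;F) ≅ 0

nonempty overlaps:
  W12={x6} W14={x4} W15={x9} W16={x7} W23={x5} W34={x8} W56={x10}
C dims 6,7; δ0: rk 6, SNF 1^5·2
degree 0: 6−6−0 = 0 → Ȟ^0 ≅ 0
degree 1: 7−0−6 = 1 plus torsion [2] → Ȟ^1 ≅ Z ⊕ Z/2
degree 2: 0−0−0 = 0 → Ȟ^2 ≅ 0


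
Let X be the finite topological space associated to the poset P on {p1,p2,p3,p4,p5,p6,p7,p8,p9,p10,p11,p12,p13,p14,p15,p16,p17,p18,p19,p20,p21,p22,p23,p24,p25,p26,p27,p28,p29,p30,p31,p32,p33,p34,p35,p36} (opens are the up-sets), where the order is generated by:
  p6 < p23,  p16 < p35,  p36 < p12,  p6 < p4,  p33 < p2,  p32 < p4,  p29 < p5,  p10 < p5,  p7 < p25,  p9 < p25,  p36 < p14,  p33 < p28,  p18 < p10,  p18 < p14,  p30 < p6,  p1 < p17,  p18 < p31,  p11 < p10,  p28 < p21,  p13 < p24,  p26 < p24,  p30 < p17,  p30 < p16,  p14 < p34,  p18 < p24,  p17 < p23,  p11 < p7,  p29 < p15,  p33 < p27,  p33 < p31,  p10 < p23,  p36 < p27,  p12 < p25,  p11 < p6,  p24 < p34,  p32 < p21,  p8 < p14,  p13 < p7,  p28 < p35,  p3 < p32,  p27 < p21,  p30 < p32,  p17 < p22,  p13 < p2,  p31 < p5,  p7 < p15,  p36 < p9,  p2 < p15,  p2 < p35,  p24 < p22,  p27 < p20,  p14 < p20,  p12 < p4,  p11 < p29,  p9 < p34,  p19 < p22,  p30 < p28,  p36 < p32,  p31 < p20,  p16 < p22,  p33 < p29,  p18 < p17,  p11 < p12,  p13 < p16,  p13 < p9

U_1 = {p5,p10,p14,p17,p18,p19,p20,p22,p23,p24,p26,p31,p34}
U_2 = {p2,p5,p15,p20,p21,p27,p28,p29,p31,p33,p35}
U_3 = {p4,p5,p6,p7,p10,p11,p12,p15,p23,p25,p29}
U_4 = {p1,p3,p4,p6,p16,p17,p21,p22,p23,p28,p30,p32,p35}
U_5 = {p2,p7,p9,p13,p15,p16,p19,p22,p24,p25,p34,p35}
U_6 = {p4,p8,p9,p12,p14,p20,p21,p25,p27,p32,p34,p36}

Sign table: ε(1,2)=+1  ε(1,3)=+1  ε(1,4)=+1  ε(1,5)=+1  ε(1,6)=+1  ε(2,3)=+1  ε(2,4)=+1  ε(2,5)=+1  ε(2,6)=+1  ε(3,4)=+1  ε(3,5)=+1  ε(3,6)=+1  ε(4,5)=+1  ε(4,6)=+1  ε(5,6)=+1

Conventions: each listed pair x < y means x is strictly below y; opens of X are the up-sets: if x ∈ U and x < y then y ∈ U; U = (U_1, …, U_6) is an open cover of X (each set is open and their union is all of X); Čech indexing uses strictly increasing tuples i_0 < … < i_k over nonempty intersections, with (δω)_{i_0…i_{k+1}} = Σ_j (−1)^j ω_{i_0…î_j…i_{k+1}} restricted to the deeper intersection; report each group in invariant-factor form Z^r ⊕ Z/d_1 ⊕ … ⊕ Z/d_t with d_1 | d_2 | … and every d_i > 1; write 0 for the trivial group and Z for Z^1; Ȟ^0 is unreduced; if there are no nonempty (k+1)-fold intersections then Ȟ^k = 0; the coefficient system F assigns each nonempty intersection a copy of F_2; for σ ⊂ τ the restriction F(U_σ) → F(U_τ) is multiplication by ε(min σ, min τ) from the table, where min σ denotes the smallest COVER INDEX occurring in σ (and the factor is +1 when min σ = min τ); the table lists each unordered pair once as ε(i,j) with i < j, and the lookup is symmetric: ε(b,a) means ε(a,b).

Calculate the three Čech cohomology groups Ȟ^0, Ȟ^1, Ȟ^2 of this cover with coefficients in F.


Ȟ^0(U;F) ≅ Z/2, Ȟ^1(U;F) ≅ Z/2 and Ȟ^2(U;F) ≅ Z/2

nerve simplices:
  U12={p5,p20,p31} U13={p5,p10,p23} U14={p17,p22,p23} U15={p19,p22,p24,p34} U16={p14,p20,p34} U23={p5,p15,p29} U24={p21,p28,p35} U25={p2,p15,p35} U26={p20,p21,p27} U34={p4,p6,p23} U35={p7,p15,p25} U36={p4,p12,p25} U45={p16,p22,p35} U46={p4,p21,p32} U56={p9,p25,p34}
  U123={p5} U126={p20} U134={p23} U145={p22} U156={p34} U235={p15} U245={p35} U246={p21} U346={p4} U356={p25}
C dims 6,15,10; δ0: rk_F2 5; δ1: rk_F2 9
degree 0: 6−5−0 = 1 → Ȟ^0 ≅ Z/2
degree 1: 15−9−5 = 1 → Ȟ^1 ≅ Z/2
degree 2: 10−0−9 = 1 → Ȟ^2 ≅ Z/2
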